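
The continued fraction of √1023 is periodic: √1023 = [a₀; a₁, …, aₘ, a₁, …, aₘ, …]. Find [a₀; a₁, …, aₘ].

a₀ = ⌊√1023⌋ = 31.

[31; 1, 62]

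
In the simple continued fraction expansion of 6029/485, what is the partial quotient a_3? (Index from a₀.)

8

6029 = 12·485 + 209   →  a_0 = 12
485 = 2·209 + 67   →  a_1 = 2
209 = 3·67 + 8   →  a_2 = 3
67 = 8·8 + 3   →  a_3 = 8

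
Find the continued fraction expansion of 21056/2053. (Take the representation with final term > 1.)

21056 = 10×2053 + 526
2053 = 3×526 + 475
526 = 1×475 + 51
475 = 9×51 + 16
51 = 3×16 + 3
16 = 5×3 + 1
3 = 3×1 + 0  (stop)
So 21056/2053 = [10; 3, 1, 9, 3, 5, 3].

[10; 3, 1, 9, 3, 5, 3]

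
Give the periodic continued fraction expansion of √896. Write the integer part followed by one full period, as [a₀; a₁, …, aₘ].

a₀ = ⌊√896⌋ = 29.
With m₀=0, d₀=1 and mₖ₊₁ = dₖaₖ − mₖ, dₖ₊₁ = (n − mₖ₊₁²)/dₖ, aₖ₊₁ = ⌊(a₀+mₖ₊₁)/dₖ₊₁⌋:
  k=1: m=29, d=55, a=1
  k=2: m=26, d=4, a=13
  k=3: m=26, d=55, a=1
  k=4: m=29, d=1, a=58
d=1 and a=2a₀=58 at k=4, so the next step gives (m, d) = (29, 55) again — its k=1 value — and the period has length 4.

[29; 1, 13, 1, 58]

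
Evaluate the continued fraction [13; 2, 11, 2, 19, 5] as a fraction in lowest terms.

Fold from the inside: start with 5/1.
  19 + 1/5 = 96/5
  2 + 5/96 = 197/96
  11 + 96/197 = 2263/197
  2 + 197/2263 = 4723/2263
  13 + 2263/4723 = 63662/4723

63662/4723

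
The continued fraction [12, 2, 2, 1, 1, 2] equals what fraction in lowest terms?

Using pₖ = aₖpₖ₋₁ + pₖ₋₂ and qₖ = aₖqₖ₋₁ + qₖ₋₂:
  k=0: a=12, p=12, q=1
  k=1: a=2, p=25, q=2
  k=2: a=2, p=62, q=5
  k=3: a=1, p=87, q=7
  k=4: a=1, p=149, q=12
  k=5: a=2, p=385, q=31

385/31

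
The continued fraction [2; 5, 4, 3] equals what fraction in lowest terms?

Using pₖ = aₖpₖ₋₁ + pₖ₋₂ and qₖ = aₖqₖ₋₁ + qₖ₋₂:
  k=0: a=2, p=2, q=1
  k=1: a=5, p=11, q=5
  k=2: a=4, p=46, q=21
  k=3: a=3, p=149, q=68

149/68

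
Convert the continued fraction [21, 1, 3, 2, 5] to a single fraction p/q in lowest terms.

1067/49

Using pₖ = aₖpₖ₋₁ + pₖ₋₂ and qₖ = aₖqₖ₋₁ + qₖ₋₂:
  k=0: a=21, p=21, q=1
  k=1: a=1, p=22, q=1
  k=2: a=3, p=87, q=4
  k=3: a=2, p=196, q=9
  k=4: a=5, p=1067, q=49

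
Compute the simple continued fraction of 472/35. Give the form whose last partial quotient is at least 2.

472 = 13*35 + 17
35 = 2*17 + 1
17 = 17*1 + 0  (stop)
So 472/35 = [13; 2, 17].

[13; 2, 17]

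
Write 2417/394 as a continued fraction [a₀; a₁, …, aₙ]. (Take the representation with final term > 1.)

[6; 7, 2, 3, 3, 2]

2417 = 6×394 + 53
394 = 7×53 + 23
53 = 2×23 + 7
23 = 3×7 + 2
7 = 3×2 + 1
2 = 2×1 + 0  (stop)
So 2417/394 = [6; 7, 2, 3, 3, 2].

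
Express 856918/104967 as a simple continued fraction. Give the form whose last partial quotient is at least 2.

856918 = 8×104967 + 17182
104967 = 6×17182 + 1875
17182 = 9×1875 + 307
1875 = 6×307 + 33
307 = 9×33 + 10
33 = 3×10 + 3
10 = 3×3 + 1
3 = 3×1 + 0  (stop)
So 856918/104967 = [8; 6, 9, 6, 9, 3, 3, 3].

[8; 6, 9, 6, 9, 3, 3, 3]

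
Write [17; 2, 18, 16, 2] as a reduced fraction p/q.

Using pₖ = aₖpₖ₋₁ + pₖ₋₂ and qₖ = aₖqₖ₋₁ + qₖ₋₂:
  k=0: a=17, p=17, q=1
  k=1: a=2, p=35, q=2
  k=2: a=18, p=647, q=37
  k=3: a=16, p=10387, q=594
  k=4: a=2, p=21421, q=1225

21421/1225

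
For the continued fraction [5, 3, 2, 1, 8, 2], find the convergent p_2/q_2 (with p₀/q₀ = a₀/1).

37/7

Using pₖ = aₖpₖ₋₁ + pₖ₋₂, qₖ = aₖqₖ₋₁ + qₖ₋₂ (with p₋₁=1, p₋₂=0, q₋₁=0, q₋₂=1):
  k=0: a=5, p=5, q=1
  k=1: a=3, p=16, q=3
  k=2: a=2, p=37, q=7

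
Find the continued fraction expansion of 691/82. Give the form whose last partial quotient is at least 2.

691 = 8×82 + 35
82 = 2×35 + 12
35 = 2×12 + 11
12 = 1×11 + 1
11 = 11×1 + 0  (stop)
So 691/82 = [8; 2, 2, 1, 11].

[8; 2, 2, 1, 11]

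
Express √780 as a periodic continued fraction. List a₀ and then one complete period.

[27; 1, 12, 1, 54]

a₀ = ⌊√780⌋ = 27.
With m₀=0, d₀=1 and mₖ₊₁ = dₖaₖ − mₖ, dₖ₊₁ = (n − mₖ₊₁²)/dₖ, aₖ₊₁ = ⌊(a₀+mₖ₊₁)/dₖ₊₁⌋:
  k=1: m=27, d=51, a=1
  k=2: m=24, d=4, a=12
  k=3: m=24, d=51, a=1
  k=4: m=27, d=1, a=54
d=1 and a=2a₀=54 at k=4, so the next step gives (m, d) = (27, 51) again — its k=1 value — and the period has length 4.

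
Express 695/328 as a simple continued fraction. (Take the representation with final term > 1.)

695 = 2·328 + 39
328 = 8·39 + 16
39 = 2·16 + 7
16 = 2·7 + 2
7 = 3·2 + 1
2 = 2·1 + 0  (stop)
So 695/328 = [2; 8, 2, 2, 3, 2].

[2; 8, 2, 2, 3, 2]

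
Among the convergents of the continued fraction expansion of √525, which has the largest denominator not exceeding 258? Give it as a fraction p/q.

5522/241

√525 = [22; 1, 10, 2, 10, 1, 44, …] (period length 6).
Convergents:
  p_0/q_0 = 22/1
  p_1/q_1 = 23/1
  p_2/q_2 = 252/11
  p_3/q_3 = 527/23
  p_4/q_4 = 5522/241
  p_5/q_5 = 6049/264
q_4 = 241 ≤ 258 < 264 = q_5, so the answer is 5522/241.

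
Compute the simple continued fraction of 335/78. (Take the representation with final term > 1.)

[4; 3, 2, 1, 1, 4]

335 = 4×78 + 23
78 = 3×23 + 9
23 = 2×9 + 5
9 = 1×5 + 4
5 = 1×4 + 1
4 = 4×1 + 0  (stop)
So 335/78 = [4; 3, 2, 1, 1, 4].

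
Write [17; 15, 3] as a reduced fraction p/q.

785/46

Fold from the inside: start with 3/1.
  15 + 1/3 = 46/3
  17 + 3/46 = 785/46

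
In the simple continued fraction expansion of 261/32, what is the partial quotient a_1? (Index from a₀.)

6

261 = 8·32 + 5   →  a_0 = 8
32 = 6·5 + 2   →  a_1 = 6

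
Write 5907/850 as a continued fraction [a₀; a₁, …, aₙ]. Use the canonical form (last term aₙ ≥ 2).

5907 = 6*850 + 807
850 = 1*807 + 43
807 = 18*43 + 33
43 = 1*33 + 10
33 = 3*10 + 3
10 = 3*3 + 1
3 = 3*1 + 0  (stop)
So 5907/850 = [6; 1, 18, 1, 3, 3, 3].

[6; 1, 18, 1, 3, 3, 3]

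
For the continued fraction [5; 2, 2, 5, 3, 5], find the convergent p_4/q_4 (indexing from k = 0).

Using pₖ = aₖpₖ₋₁ + pₖ₋₂, qₖ = aₖqₖ₋₁ + qₖ₋₂ (with p₋₁=1, p₋₂=0, q₋₁=0, q₋₂=1):
  k=0: a=5, p=5, q=1
  k=1: a=2, p=11, q=2
  k=2: a=2, p=27, q=5
  k=3: a=5, p=146, q=27
  k=4: a=3, p=465, q=86

465/86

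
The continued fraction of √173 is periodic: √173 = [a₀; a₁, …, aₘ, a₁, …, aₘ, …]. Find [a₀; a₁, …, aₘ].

a₀ = ⌊√173⌋ = 13.
With m₀=0, d₀=1 and mₖ₊₁ = dₖaₖ − mₖ, dₖ₊₁ = (n − mₖ₊₁²)/dₖ, aₖ₊₁ = ⌊(a₀+mₖ₊₁)/dₖ₊₁⌋:
  k=1: m=13, d=4, a=6
  k=2: m=11, d=13, a=1
  k=3: m=2, d=13, a=1
  k=4: m=11, d=4, a=6
  k=5: m=13, d=1, a=26
d=1 and a=2a₀=26 at k=5, so the next step gives (m, d) = (13, 4) again — its k=1 value — and the period has length 5.

[13; 6, 1, 1, 6, 26]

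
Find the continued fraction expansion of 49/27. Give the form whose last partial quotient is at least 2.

[1; 1, 4, 2, 2]

49 = 1*27 + 22
27 = 1*22 + 5
22 = 4*5 + 2
5 = 2*2 + 1
2 = 2*1 + 0  (stop)
So 49/27 = [1; 1, 4, 2, 2].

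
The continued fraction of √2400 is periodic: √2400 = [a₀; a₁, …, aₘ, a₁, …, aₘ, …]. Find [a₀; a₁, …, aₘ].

[48; 1, 96]

a₀ = ⌊√2400⌋ = 48.
With m₀=0, d₀=1 and mₖ₊₁ = dₖaₖ − mₖ, dₖ₊₁ = (n − mₖ₊₁²)/dₖ, aₖ₊₁ = ⌊(a₀+mₖ₊₁)/dₖ₊₁⌋:
  k=1: m=48, d=96, a=1
  k=2: m=48, d=1, a=96
d=1 and a=2a₀=96 at k=2, so the next step gives (m, d) = (48, 96) again — its k=1 value — and the period has length 2.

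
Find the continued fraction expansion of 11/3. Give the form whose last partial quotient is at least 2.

11 = 3×3 + 2
3 = 1×2 + 1
2 = 2×1 + 0  (stop)
So 11/3 = [3; 1, 2].

[3; 1, 2]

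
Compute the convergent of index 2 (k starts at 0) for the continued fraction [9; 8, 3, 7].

228/25

Using pₖ = aₖpₖ₋₁ + pₖ₋₂, qₖ = aₖqₖ₋₁ + qₖ₋₂ (with p₋₁=1, p₋₂=0, q₋₁=0, q₋₂=1):
  k=0: a=9, p=9, q=1
  k=1: a=8, p=73, q=8
  k=2: a=3, p=228, q=25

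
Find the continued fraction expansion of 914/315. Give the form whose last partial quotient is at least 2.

914 = 2*315 + 284
315 = 1*284 + 31
284 = 9*31 + 5
31 = 6*5 + 1
5 = 5*1 + 0  (stop)
So 914/315 = [2; 1, 9, 6, 5].

[2; 1, 9, 6, 5]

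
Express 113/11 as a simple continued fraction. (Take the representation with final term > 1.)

113 = 10·11 + 3
11 = 3·3 + 2
3 = 1·2 + 1
2 = 2·1 + 0  (stop)
So 113/11 = [10; 3, 1, 2].

[10; 3, 1, 2]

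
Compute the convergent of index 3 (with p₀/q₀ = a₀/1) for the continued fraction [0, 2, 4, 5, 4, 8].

21/47

Using pₖ = aₖpₖ₋₁ + pₖ₋₂, qₖ = aₖqₖ₋₁ + qₖ₋₂ (with p₋₁=1, p₋₂=0, q₋₁=0, q₋₂=1):
  k=0: a=0, p=0, q=1
  k=1: a=2, p=1, q=2
  k=2: a=4, p=4, q=9
  k=3: a=5, p=21, q=47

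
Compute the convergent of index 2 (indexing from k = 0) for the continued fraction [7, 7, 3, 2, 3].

Using pₖ = aₖpₖ₋₁ + pₖ₋₂, qₖ = aₖqₖ₋₁ + qₖ₋₂ (with p₋₁=1, p₋₂=0, q₋₁=0, q₋₂=1):
  k=0: a=7, p=7, q=1
  k=1: a=7, p=50, q=7
  k=2: a=3, p=157, q=22

157/22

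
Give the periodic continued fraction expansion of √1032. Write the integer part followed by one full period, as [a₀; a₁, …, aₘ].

a₀ = ⌊√1032⌋ = 32.

[32; 8, 64]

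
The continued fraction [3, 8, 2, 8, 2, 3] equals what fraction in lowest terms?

Fold from the inside: start with 3/1.
  2 + 1/3 = 7/3
  8 + 3/7 = 59/7
  2 + 7/59 = 125/59
  8 + 59/125 = 1059/125
  3 + 125/1059 = 3302/1059

3302/1059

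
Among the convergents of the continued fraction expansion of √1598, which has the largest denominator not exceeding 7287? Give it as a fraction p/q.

√1598 = [39; 1, 38, 1, 78, …] (period length 4).
Convergents:
  p_0/q_0 = 39/1
  p_1/q_1 = 40/1
  p_2/q_2 = 1559/39
  p_3/q_3 = 1599/40
  p_4/q_4 = 126281/3159
  p_5/q_5 = 127880/3199
  p_6/q_6 = 4985721/124721
q_5 = 3199 ≤ 7287 < 124721 = q_6, so the answer is 127880/3199.

127880/3199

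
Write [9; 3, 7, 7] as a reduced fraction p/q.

Fold from the inside: start with 7/1.
  7 + 1/7 = 50/7
  3 + 7/50 = 157/50
  9 + 50/157 = 1463/157

1463/157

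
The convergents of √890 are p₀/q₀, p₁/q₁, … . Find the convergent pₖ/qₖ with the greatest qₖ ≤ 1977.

√890 = [29; 1, 4, 1, 58, …] (period length 4).
Convergents:
  p_0/q_0 = 29/1
  p_1/q_1 = 30/1
  p_2/q_2 = 149/5
  p_3/q_3 = 179/6
  p_4/q_4 = 10531/353
  p_5/q_5 = 10710/359
  p_6/q_6 = 53371/1789
  p_7/q_7 = 64081/2148
q_6 = 1789 ≤ 1977 < 2148 = q_7, so the answer is 53371/1789.

53371/1789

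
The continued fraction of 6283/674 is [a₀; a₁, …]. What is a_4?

3

6283 = 9·674 + 217   →  a_0 = 9
674 = 3·217 + 23   →  a_1 = 3
217 = 9·23 + 10   →  a_2 = 9
23 = 2·10 + 3   →  a_3 = 2
10 = 3·3 + 1   →  a_4 = 3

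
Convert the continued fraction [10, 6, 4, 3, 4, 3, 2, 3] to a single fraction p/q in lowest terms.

90865/8943

Fold from the inside: start with 3/1.
  2 + 1/3 = 7/3
  3 + 3/7 = 24/7
  4 + 7/24 = 103/24
  3 + 24/103 = 333/103
  4 + 103/333 = 1435/333
  6 + 333/1435 = 8943/1435
  10 + 1435/8943 = 90865/8943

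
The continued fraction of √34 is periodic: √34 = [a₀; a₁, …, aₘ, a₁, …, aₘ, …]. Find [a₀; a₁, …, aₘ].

[5; 1, 4, 1, 10]

a₀ = ⌊√34⌋ = 5.
With m₀=0, d₀=1 and mₖ₊₁ = dₖaₖ − mₖ, dₖ₊₁ = (n − mₖ₊₁²)/dₖ, aₖ₊₁ = ⌊(a₀+mₖ₊₁)/dₖ₊₁⌋:
  k=1: m=5, d=9, a=1
  k=2: m=4, d=2, a=4
  k=3: m=4, d=9, a=1
  k=4: m=5, d=1, a=10
d=1 and a=2a₀=10 at k=4, so the next step gives (m, d) = (5, 9) again — its k=1 value — and the period has length 4.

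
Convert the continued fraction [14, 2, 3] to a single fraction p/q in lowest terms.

Using pₖ = aₖpₖ₋₁ + pₖ₋₂ and qₖ = aₖqₖ₋₁ + qₖ₋₂:
  k=0: a=14, p=14, q=1
  k=1: a=2, p=29, q=2
  k=2: a=3, p=101, q=7

101/7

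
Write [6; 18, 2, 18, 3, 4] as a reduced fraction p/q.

Fold from the inside: start with 4/1.
  3 + 1/4 = 13/4
  18 + 4/13 = 238/13
  2 + 13/238 = 489/238
  18 + 238/489 = 9040/489
  6 + 489/9040 = 54729/9040

54729/9040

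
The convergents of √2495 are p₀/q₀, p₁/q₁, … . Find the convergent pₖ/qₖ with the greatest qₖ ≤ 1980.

98851/1979

√2495 = [49; 1, 18, 1, 98, …] (period length 4).
Convergents:
  p_0/q_0 = 49/1
  p_1/q_1 = 50/1
  p_2/q_2 = 949/19
  p_3/q_3 = 999/20
  p_4/q_4 = 98851/1979
  p_5/q_5 = 99850/1999
q_4 = 1979 ≤ 1980 < 1999 = q_5, so the answer is 98851/1979.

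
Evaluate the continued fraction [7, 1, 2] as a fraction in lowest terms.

Fold from the inside: start with 2/1.
  1 + 1/2 = 3/2
  7 + 2/3 = 23/3

23/3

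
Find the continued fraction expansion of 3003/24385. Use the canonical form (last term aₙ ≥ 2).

3003 = 0·24385 + 3003
24385 = 8·3003 + 361
3003 = 8·361 + 115
361 = 3·115 + 16
115 = 7·16 + 3
16 = 5·3 + 1
3 = 3·1 + 0  (stop)
So 3003/24385 = [0; 8, 8, 3, 7, 5, 3].

[0; 8, 8, 3, 7, 5, 3]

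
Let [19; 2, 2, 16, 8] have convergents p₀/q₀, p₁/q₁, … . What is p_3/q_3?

Using pₖ = aₖpₖ₋₁ + pₖ₋₂, qₖ = aₖqₖ₋₁ + qₖ₋₂ (with p₋₁=1, p₋₂=0, q₋₁=0, q₋₂=1):
  k=0: a=19, p=19, q=1
  k=1: a=2, p=39, q=2
  k=2: a=2, p=97, q=5
  k=3: a=16, p=1591, q=82

1591/82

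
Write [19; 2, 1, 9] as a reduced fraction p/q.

561/29

Fold from the inside: start with 9/1.
  1 + 1/9 = 10/9
  2 + 9/10 = 29/10
  19 + 10/29 = 561/29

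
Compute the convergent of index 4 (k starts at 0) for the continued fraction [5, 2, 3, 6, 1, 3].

277/51

Using pₖ = aₖpₖ₋₁ + pₖ₋₂, qₖ = aₖqₖ₋₁ + qₖ₋₂ (with p₋₁=1, p₋₂=0, q₋₁=0, q₋₂=1):
  k=0: a=5, p=5, q=1
  k=1: a=2, p=11, q=2
  k=2: a=3, p=38, q=7
  k=3: a=6, p=239, q=44
  k=4: a=1, p=277, q=51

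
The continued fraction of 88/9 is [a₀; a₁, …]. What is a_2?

3

88 = 9·9 + 7   →  a_0 = 9
9 = 1·7 + 2   →  a_1 = 1
7 = 3·2 + 1   →  a_2 = 3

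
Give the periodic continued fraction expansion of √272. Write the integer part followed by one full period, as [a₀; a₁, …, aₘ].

a₀ = ⌊√272⌋ = 16.

[16; 2, 32]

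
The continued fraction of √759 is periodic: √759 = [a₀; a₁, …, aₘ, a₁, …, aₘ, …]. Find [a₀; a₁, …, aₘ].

a₀ = ⌊√759⌋ = 27.

[27; 1, 1, 4, 1, 1, 54]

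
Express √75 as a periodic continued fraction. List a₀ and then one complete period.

[8; 1, 1, 1, 16]

a₀ = ⌊√75⌋ = 8.
With m₀=0, d₀=1 and mₖ₊₁ = dₖaₖ − mₖ, dₖ₊₁ = (n − mₖ₊₁²)/dₖ, aₖ₊₁ = ⌊(a₀+mₖ₊₁)/dₖ₊₁⌋:
  k=1: m=8, d=11, a=1
  k=2: m=3, d=6, a=1
  k=3: m=3, d=11, a=1
  k=4: m=8, d=1, a=16
d=1 and a=2a₀=16 at k=4, so the next step gives (m, d) = (8, 11) again — its k=1 value — and the period has length 4.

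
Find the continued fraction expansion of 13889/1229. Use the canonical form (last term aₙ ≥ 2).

[11; 3, 3, 9, 6, 2]

13889 = 11·1229 + 370
1229 = 3·370 + 119
370 = 3·119 + 13
119 = 9·13 + 2
13 = 6·2 + 1
2 = 2·1 + 0  (stop)
So 13889/1229 = [11; 3, 3, 9, 6, 2].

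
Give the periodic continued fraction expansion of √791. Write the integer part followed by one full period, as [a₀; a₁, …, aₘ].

a₀ = ⌊√791⌋ = 28.
With m₀=0, d₀=1 and mₖ₊₁ = dₖaₖ − mₖ, dₖ₊₁ = (n − mₖ₊₁²)/dₖ, aₖ₊₁ = ⌊(a₀+mₖ₊₁)/dₖ₊₁⌋:
  k=1: m=28, d=7, a=8
  k=2: m=28, d=1, a=56
d=1 and a=2a₀=56 at k=2, so the next step gives (m, d) = (28, 7) again — its k=1 value — and the period has length 2.

[28; 8, 56]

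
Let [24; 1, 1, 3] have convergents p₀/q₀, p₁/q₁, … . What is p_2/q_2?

49/2

Using pₖ = aₖpₖ₋₁ + pₖ₋₂, qₖ = aₖqₖ₋₁ + qₖ₋₂ (with p₋₁=1, p₋₂=0, q₋₁=0, q₋₂=1):
  k=0: a=24, p=24, q=1
  k=1: a=1, p=25, q=1
  k=2: a=1, p=49, q=2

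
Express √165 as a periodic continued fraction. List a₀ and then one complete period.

a₀ = ⌊√165⌋ = 12.

[12; 1, 5, 2, 5, 1, 24]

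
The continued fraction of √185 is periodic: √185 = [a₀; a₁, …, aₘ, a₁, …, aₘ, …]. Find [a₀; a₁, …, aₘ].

a₀ = ⌊√185⌋ = 13.
With m₀=0, d₀=1 and mₖ₊₁ = dₖaₖ − mₖ, dₖ₊₁ = (n − mₖ₊₁²)/dₖ, aₖ₊₁ = ⌊(a₀+mₖ₊₁)/dₖ₊₁⌋:
  k=1: m=13, d=16, a=1
  k=2: m=3, d=11, a=1
  k=3: m=8, d=11, a=1
  k=4: m=3, d=16, a=1
  k=5: m=13, d=1, a=26
d=1 and a=2a₀=26 at k=5, so the next step gives (m, d) = (13, 16) again — its k=1 value — and the period has length 5.

[13; 1, 1, 1, 1, 26]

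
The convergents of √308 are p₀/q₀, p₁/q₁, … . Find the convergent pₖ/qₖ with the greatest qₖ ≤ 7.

√308 = [17; 1, 1, 4, 1, 1, 34, …] (period length 6).
Convergents:
  p_0/q_0 = 17/1
  p_1/q_1 = 18/1
  p_2/q_2 = 35/2
  p_3/q_3 = 158/9
q_2 = 2 ≤ 7 < 9 = q_3, so the answer is 35/2.

35/2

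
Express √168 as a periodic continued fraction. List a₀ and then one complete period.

a₀ = ⌊√168⌋ = 12.
With m₀=0, d₀=1 and mₖ₊₁ = dₖaₖ − mₖ, dₖ₊₁ = (n − mₖ₊₁²)/dₖ, aₖ₊₁ = ⌊(a₀+mₖ₊₁)/dₖ₊₁⌋:
  k=1: m=12, d=24, a=1
  k=2: m=12, d=1, a=24
d=1 and a=2a₀=24 at k=2, so the next step gives (m, d) = (12, 24) again — its k=1 value — and the period has length 2.

[12; 1, 24]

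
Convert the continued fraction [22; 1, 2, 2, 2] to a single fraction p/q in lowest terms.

386/17

Using pₖ = aₖpₖ₋₁ + pₖ₋₂ and qₖ = aₖqₖ₋₁ + qₖ₋₂:
  k=0: a=22, p=22, q=1
  k=1: a=1, p=23, q=1
  k=2: a=2, p=68, q=3
  k=3: a=2, p=159, q=7
  k=4: a=2, p=386, q=17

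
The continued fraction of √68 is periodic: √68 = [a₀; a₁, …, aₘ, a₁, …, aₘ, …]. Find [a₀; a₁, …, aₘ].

a₀ = ⌊√68⌋ = 8.
With m₀=0, d₀=1 and mₖ₊₁ = dₖaₖ − mₖ, dₖ₊₁ = (n − mₖ₊₁²)/dₖ, aₖ₊₁ = ⌊(a₀+mₖ₊₁)/dₖ₊₁⌋:
  k=1: m=8, d=4, a=4
  k=2: m=8, d=1, a=16
d=1 and a=2a₀=16 at k=2, so the next step gives (m, d) = (8, 4) again — its k=1 value — and the period has length 2.

[8; 4, 16]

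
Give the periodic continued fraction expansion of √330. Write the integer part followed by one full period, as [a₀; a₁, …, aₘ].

a₀ = ⌊√330⌋ = 18.
With m₀=0, d₀=1 and mₖ₊₁ = dₖaₖ − mₖ, dₖ₊₁ = (n − mₖ₊₁²)/dₖ, aₖ₊₁ = ⌊(a₀+mₖ₊₁)/dₖ₊₁⌋:
  k=1: m=18, d=6, a=6
  k=2: m=18, d=1, a=36
d=1 and a=2a₀=36 at k=2, so the next step gives (m, d) = (18, 6) again — its k=1 value — and the period has length 2.

[18; 6, 36]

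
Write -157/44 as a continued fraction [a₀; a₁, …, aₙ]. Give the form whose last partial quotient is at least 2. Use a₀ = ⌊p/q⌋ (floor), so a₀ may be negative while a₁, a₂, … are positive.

[-4; 2, 3, 6]

-157 = -4·44 + 19
44 = 2·19 + 6
19 = 3·6 + 1
6 = 6·1 + 0  (stop)
So -157/44 = [-4; 2, 3, 6].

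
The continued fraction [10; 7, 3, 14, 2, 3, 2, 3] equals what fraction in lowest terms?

180967/17853

Using pₖ = aₖpₖ₋₁ + pₖ₋₂ and qₖ = aₖqₖ₋₁ + qₖ₋₂:
  k=0: a=10, p=10, q=1
  k=1: a=7, p=71, q=7
  k=2: a=3, p=223, q=22
  k=3: a=14, p=3193, q=315
  k=4: a=2, p=6609, q=652
  k=5: a=3, p=23020, q=2271
  k=6: a=2, p=52649, q=5194
  k=7: a=3, p=180967, q=17853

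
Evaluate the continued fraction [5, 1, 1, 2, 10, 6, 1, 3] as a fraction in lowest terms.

7969/1424

Fold from the inside: start with 3/1.
  1 + 1/3 = 4/3
  6 + 3/4 = 27/4
  10 + 4/27 = 274/27
  2 + 27/274 = 575/274
  1 + 274/575 = 849/575
  1 + 575/849 = 1424/849
  5 + 849/1424 = 7969/1424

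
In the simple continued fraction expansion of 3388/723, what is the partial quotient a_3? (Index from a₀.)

5

3388 = 4·723 + 496   →  a_0 = 4
723 = 1·496 + 227   →  a_1 = 1
496 = 2·227 + 42   →  a_2 = 2
227 = 5·42 + 17   →  a_3 = 5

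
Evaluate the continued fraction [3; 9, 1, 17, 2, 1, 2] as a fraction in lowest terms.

Using pₖ = aₖpₖ₋₁ + pₖ₋₂ and qₖ = aₖqₖ₋₁ + qₖ₋₂:
  k=0: a=3, p=3, q=1
  k=1: a=9, p=28, q=9
  k=2: a=1, p=31, q=10
  k=3: a=17, p=555, q=179
  k=4: a=2, p=1141, q=368
  k=5: a=1, p=1696, q=547
  k=6: a=2, p=4533, q=1462

4533/1462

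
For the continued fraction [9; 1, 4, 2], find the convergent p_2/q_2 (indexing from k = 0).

Using pₖ = aₖpₖ₋₁ + pₖ₋₂, qₖ = aₖqₖ₋₁ + qₖ₋₂ (with p₋₁=1, p₋₂=0, q₋₁=0, q₋₂=1):
  k=0: a=9, p=9, q=1
  k=1: a=1, p=10, q=1
  k=2: a=4, p=49, q=5

49/5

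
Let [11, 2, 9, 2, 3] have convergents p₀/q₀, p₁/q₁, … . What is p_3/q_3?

Using pₖ = aₖpₖ₋₁ + pₖ₋₂, qₖ = aₖqₖ₋₁ + qₖ₋₂ (with p₋₁=1, p₋₂=0, q₋₁=0, q₋₂=1):
  k=0: a=11, p=11, q=1
  k=1: a=2, p=23, q=2
  k=2: a=9, p=218, q=19
  k=3: a=2, p=459, q=40

459/40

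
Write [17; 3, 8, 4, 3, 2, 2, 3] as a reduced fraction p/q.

110833/6399

Using pₖ = aₖpₖ₋₁ + pₖ₋₂ and qₖ = aₖqₖ₋₁ + qₖ₋₂:
  k=0: a=17, p=17, q=1
  k=1: a=3, p=52, q=3
  k=2: a=8, p=433, q=25
  k=3: a=4, p=1784, q=103
  k=4: a=3, p=5785, q=334
  k=5: a=2, p=13354, q=771
  k=6: a=2, p=32493, q=1876
  k=7: a=3, p=110833, q=6399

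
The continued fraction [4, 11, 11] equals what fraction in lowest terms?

499/122

Fold from the inside: start with 11/1.
  11 + 1/11 = 122/11
  4 + 11/122 = 499/122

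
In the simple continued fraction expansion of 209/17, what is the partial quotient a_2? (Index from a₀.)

209 = 12·17 + 5   →  a_0 = 12
17 = 3·5 + 2   →  a_1 = 3
5 = 2·2 + 1   →  a_2 = 2

2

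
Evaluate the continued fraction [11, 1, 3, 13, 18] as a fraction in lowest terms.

11261/958

Fold from the inside: start with 18/1.
  13 + 1/18 = 235/18
  3 + 18/235 = 723/235
  1 + 235/723 = 958/723
  11 + 723/958 = 11261/958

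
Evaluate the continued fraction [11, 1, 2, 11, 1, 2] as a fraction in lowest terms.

Fold from the inside: start with 2/1.
  1 + 1/2 = 3/2
  11 + 2/3 = 35/3
  2 + 3/35 = 73/35
  1 + 35/73 = 108/73
  11 + 73/108 = 1261/108

1261/108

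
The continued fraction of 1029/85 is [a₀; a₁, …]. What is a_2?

1029 = 12·85 + 9   →  a_0 = 12
85 = 9·9 + 4   →  a_1 = 9
9 = 2·4 + 1   →  a_2 = 2

2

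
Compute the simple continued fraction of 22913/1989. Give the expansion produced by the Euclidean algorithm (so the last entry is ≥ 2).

22913 = 11·1989 + 1034
1989 = 1·1034 + 955
1034 = 1·955 + 79
955 = 12·79 + 7
79 = 11·7 + 2
7 = 3·2 + 1
2 = 2·1 + 0  (stop)
So 22913/1989 = [11; 1, 1, 12, 11, 3, 2].

[11; 1, 1, 12, 11, 3, 2]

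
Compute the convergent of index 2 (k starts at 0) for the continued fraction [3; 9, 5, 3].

Using pₖ = aₖpₖ₋₁ + pₖ₋₂, qₖ = aₖqₖ₋₁ + qₖ₋₂ (with p₋₁=1, p₋₂=0, q₋₁=0, q₋₂=1):
  k=0: a=3, p=3, q=1
  k=1: a=9, p=28, q=9
  k=2: a=5, p=143, q=46

143/46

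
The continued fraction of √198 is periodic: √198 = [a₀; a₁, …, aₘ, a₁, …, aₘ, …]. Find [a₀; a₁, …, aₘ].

a₀ = ⌊√198⌋ = 14.
With m₀=0, d₀=1 and mₖ₊₁ = dₖaₖ − mₖ, dₖ₊₁ = (n − mₖ₊₁²)/dₖ, aₖ₊₁ = ⌊(a₀+mₖ₊₁)/dₖ₊₁⌋:
  k=1: m=14, d=2, a=14
  k=2: m=14, d=1, a=28
d=1 and a=2a₀=28 at k=2, so the next step gives (m, d) = (14, 2) again — its k=1 value — and the period has length 2.

[14; 14, 28]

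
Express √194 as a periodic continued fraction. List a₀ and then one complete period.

[13; 1, 12, 1, 26]

a₀ = ⌊√194⌋ = 13.
With m₀=0, d₀=1 and mₖ₊₁ = dₖaₖ − mₖ, dₖ₊₁ = (n − mₖ₊₁²)/dₖ, aₖ₊₁ = ⌊(a₀+mₖ₊₁)/dₖ₊₁⌋:
  k=1: m=13, d=25, a=1
  k=2: m=12, d=2, a=12
  k=3: m=12, d=25, a=1
  k=4: m=13, d=1, a=26
d=1 and a=2a₀=26 at k=4, so the next step gives (m, d) = (13, 25) again — its k=1 value — and the period has length 4.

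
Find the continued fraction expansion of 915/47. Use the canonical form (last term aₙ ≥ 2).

[19; 2, 7, 3]

915 = 19×47 + 22
47 = 2×22 + 3
22 = 7×3 + 1
3 = 3×1 + 0  (stop)
So 915/47 = [19; 2, 7, 3].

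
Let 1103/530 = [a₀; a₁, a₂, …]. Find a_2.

1103 = 2·530 + 43   →  a_0 = 2
530 = 12·43 + 14   →  a_1 = 12
43 = 3·14 + 1   →  a_2 = 3

3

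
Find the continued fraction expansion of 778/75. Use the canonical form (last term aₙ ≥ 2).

[10; 2, 1, 2, 9]

778 = 10×75 + 28
75 = 2×28 + 19
28 = 1×19 + 9
19 = 2×9 + 1
9 = 9×1 + 0  (stop)
So 778/75 = [10; 2, 1, 2, 9].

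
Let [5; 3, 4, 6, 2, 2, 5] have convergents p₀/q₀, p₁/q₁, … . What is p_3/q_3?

430/81

Using pₖ = aₖpₖ₋₁ + pₖ₋₂, qₖ = aₖqₖ₋₁ + qₖ₋₂ (with p₋₁=1, p₋₂=0, q₋₁=0, q₋₂=1):
  k=0: a=5, p=5, q=1
  k=1: a=3, p=16, q=3
  k=2: a=4, p=69, q=13
  k=3: a=6, p=430, q=81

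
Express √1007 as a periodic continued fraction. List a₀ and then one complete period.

[31; 1, 2, 1, 2, 1, 62]

a₀ = ⌊√1007⌋ = 31.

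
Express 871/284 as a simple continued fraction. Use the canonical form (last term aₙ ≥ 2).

[3; 14, 1, 18]

871 = 3×284 + 19
284 = 14×19 + 18
19 = 1×18 + 1
18 = 18×1 + 0  (stop)
So 871/284 = [3; 14, 1, 18].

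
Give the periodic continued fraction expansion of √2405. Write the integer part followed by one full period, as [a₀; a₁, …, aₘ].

[49; 24, 1, 1, 24, 98]

a₀ = ⌊√2405⌋ = 49.
With m₀=0, d₀=1 and mₖ₊₁ = dₖaₖ − mₖ, dₖ₊₁ = (n − mₖ₊₁²)/dₖ, aₖ₊₁ = ⌊(a₀+mₖ₊₁)/dₖ₊₁⌋:
  k=1: m=49, d=4, a=24
  k=2: m=47, d=49, a=1
  k=3: m=2, d=49, a=1
  k=4: m=47, d=4, a=24
  k=5: m=49, d=1, a=98
d=1 and a=2a₀=98 at k=5, so the next step gives (m, d) = (49, 4) again — its k=1 value — and the period has length 5.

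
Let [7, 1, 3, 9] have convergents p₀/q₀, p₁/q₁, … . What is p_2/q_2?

31/4

Using pₖ = aₖpₖ₋₁ + pₖ₋₂, qₖ = aₖqₖ₋₁ + qₖ₋₂ (with p₋₁=1, p₋₂=0, q₋₁=0, q₋₂=1):
  k=0: a=7, p=7, q=1
  k=1: a=1, p=8, q=1
  k=2: a=3, p=31, q=4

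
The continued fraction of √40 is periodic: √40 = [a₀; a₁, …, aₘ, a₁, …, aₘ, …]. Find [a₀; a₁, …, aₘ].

[6; 3, 12]

a₀ = ⌊√40⌋ = 6.
With m₀=0, d₀=1 and mₖ₊₁ = dₖaₖ − mₖ, dₖ₊₁ = (n − mₖ₊₁²)/dₖ, aₖ₊₁ = ⌊(a₀+mₖ₊₁)/dₖ₊₁⌋:
  k=1: m=6, d=4, a=3
  k=2: m=6, d=1, a=12
d=1 and a=2a₀=12 at k=2, so the next step gives (m, d) = (6, 4) again — its k=1 value — and the period has length 2.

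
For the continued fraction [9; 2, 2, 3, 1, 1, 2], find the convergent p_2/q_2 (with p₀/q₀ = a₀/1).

Using pₖ = aₖpₖ₋₁ + pₖ₋₂, qₖ = aₖqₖ₋₁ + qₖ₋₂ (with p₋₁=1, p₋₂=0, q₋₁=0, q₋₂=1):
  k=0: a=9, p=9, q=1
  k=1: a=2, p=19, q=2
  k=2: a=2, p=47, q=5

47/5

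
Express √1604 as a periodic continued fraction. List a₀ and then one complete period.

a₀ = ⌊√1604⌋ = 40.
With m₀=0, d₀=1 and mₖ₊₁ = dₖaₖ − mₖ, dₖ₊₁ = (n − mₖ₊₁²)/dₖ, aₖ₊₁ = ⌊(a₀+mₖ₊₁)/dₖ₊₁⌋:
  k=1: m=40, d=4, a=20
  k=2: m=40, d=1, a=80
d=1 and a=2a₀=80 at k=2, so the next step gives (m, d) = (40, 4) again — its k=1 value — and the period has length 2.

[40; 20, 80]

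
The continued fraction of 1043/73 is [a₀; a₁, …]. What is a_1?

3

1043 = 14·73 + 21   →  a_0 = 14
73 = 3·21 + 10   →  a_1 = 3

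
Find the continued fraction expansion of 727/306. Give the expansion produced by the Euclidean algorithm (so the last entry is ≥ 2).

[2; 2, 1, 1, 1, 18, 2]

727 = 2*306 + 115
306 = 2*115 + 76
115 = 1*76 + 39
76 = 1*39 + 37
39 = 1*37 + 2
37 = 18*2 + 1
2 = 2*1 + 0  (stop)
So 727/306 = [2; 2, 1, 1, 1, 18, 2].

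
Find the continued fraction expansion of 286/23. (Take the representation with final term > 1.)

[12; 2, 3, 3]

286 = 12×23 + 10
23 = 2×10 + 3
10 = 3×3 + 1
3 = 3×1 + 0  (stop)
So 286/23 = [12; 2, 3, 3].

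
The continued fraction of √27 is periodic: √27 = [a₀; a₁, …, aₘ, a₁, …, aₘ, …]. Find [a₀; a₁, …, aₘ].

a₀ = ⌊√27⌋ = 5.
With m₀=0, d₀=1 and mₖ₊₁ = dₖaₖ − mₖ, dₖ₊₁ = (n − mₖ₊₁²)/dₖ, aₖ₊₁ = ⌊(a₀+mₖ₊₁)/dₖ₊₁⌋:
  k=1: m=5, d=2, a=5
  k=2: m=5, d=1, a=10
d=1 and a=2a₀=10 at k=2, so the next step gives (m, d) = (5, 2) again — its k=1 value — and the period has length 2.

[5; 5, 10]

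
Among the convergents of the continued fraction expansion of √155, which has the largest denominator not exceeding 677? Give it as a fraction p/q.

√155 = [12; 2, 4, 2, 24, …] (period length 4).
Convergents:
  p_0/q_0 = 12/1
  p_1/q_1 = 25/2
  p_2/q_2 = 112/9
  p_3/q_3 = 249/20
  p_4/q_4 = 6088/489
  p_5/q_5 = 12425/998
q_4 = 489 ≤ 677 < 998 = q_5, so the answer is 6088/489.

6088/489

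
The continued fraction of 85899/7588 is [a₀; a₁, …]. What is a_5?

2

85899 = 11·7588 + 2431   →  a_0 = 11
7588 = 3·2431 + 295   →  a_1 = 3
2431 = 8·295 + 71   →  a_2 = 8
295 = 4·71 + 11   →  a_3 = 4
71 = 6·11 + 5   →  a_4 = 6
11 = 2·5 + 1   →  a_5 = 2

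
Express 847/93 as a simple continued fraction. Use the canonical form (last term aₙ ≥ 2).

847 = 9×93 + 10
93 = 9×10 + 3
10 = 3×3 + 1
3 = 3×1 + 0  (stop)
So 847/93 = [9; 9, 3, 3].

[9; 9, 3, 3]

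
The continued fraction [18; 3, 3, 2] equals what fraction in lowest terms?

Using pₖ = aₖpₖ₋₁ + pₖ₋₂ and qₖ = aₖqₖ₋₁ + qₖ₋₂:
  k=0: a=18, p=18, q=1
  k=1: a=3, p=55, q=3
  k=2: a=3, p=183, q=10
  k=3: a=2, p=421, q=23

421/23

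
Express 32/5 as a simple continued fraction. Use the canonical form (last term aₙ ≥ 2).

[6; 2, 2]

32 = 6·5 + 2
5 = 2·2 + 1
2 = 2·1 + 0  (stop)
So 32/5 = [6; 2, 2].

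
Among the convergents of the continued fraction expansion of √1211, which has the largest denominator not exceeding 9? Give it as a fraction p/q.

174/5

√1211 = [34; 1, 3, 1, 68, …] (period length 4).
Convergents:
  p_0/q_0 = 34/1
  p_1/q_1 = 35/1
  p_2/q_2 = 139/4
  p_3/q_3 = 174/5
  p_4/q_4 = 11971/344
q_3 = 5 ≤ 9 < 344 = q_4, so the answer is 174/5.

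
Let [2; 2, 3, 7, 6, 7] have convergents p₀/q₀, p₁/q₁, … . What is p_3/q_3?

124/51

Using pₖ = aₖpₖ₋₁ + pₖ₋₂, qₖ = aₖqₖ₋₁ + qₖ₋₂ (with p₋₁=1, p₋₂=0, q₋₁=0, q₋₂=1):
  k=0: a=2, p=2, q=1
  k=1: a=2, p=5, q=2
  k=2: a=3, p=17, q=7
  k=3: a=7, p=124, q=51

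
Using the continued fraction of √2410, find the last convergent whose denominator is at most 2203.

58321/1188

√2410 = [49; 10, 1, 8, 1, 10, 98, …] (period length 6).
Convergents:
  p_0/q_0 = 49/1
  p_1/q_1 = 491/10
  p_2/q_2 = 540/11
  p_3/q_3 = 4811/98
  p_4/q_4 = 5351/109
  p_5/q_5 = 58321/1188
  p_6/q_6 = 5720809/116533
q_5 = 1188 ≤ 2203 < 116533 = q_6, so the answer is 58321/1188.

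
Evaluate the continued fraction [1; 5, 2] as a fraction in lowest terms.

13/11

Fold from the inside: start with 2/1.
  5 + 1/2 = 11/2
  1 + 2/11 = 13/11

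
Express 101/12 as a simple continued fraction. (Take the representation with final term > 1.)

[8; 2, 2, 2]

101 = 8*12 + 5
12 = 2*5 + 2
5 = 2*2 + 1
2 = 2*1 + 0  (stop)
So 101/12 = [8; 2, 2, 2].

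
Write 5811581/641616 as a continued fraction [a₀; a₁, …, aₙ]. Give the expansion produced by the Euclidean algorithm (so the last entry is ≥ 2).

[9; 17, 3, 11, 7, 7, 1, 18]

5811581 = 9*641616 + 37037
641616 = 17*37037 + 11987
37037 = 3*11987 + 1076
11987 = 11*1076 + 151
1076 = 7*151 + 19
151 = 7*19 + 18
19 = 1*18 + 1
18 = 18*1 + 0  (stop)
So 5811581/641616 = [9; 17, 3, 11, 7, 7, 1, 18].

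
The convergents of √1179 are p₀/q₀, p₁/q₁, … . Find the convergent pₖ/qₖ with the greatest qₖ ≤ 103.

√1179 = [34; 2, 1, 33, 1, 2, 68, …] (period length 6).
Convergents:
  p_0/q_0 = 34/1
  p_1/q_1 = 69/2
  p_2/q_2 = 103/3
  p_3/q_3 = 3468/101
  p_4/q_4 = 3571/104
q_3 = 101 ≤ 103 < 104 = q_4, so the answer is 3468/101.

3468/101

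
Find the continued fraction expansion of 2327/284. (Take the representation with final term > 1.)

2327 = 8×284 + 55
284 = 5×55 + 9
55 = 6×9 + 1
9 = 9×1 + 0  (stop)
So 2327/284 = [8; 5, 6, 9].

[8; 5, 6, 9]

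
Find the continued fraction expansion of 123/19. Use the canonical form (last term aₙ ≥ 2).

[6; 2, 9]

123 = 6×19 + 9
19 = 2×9 + 1
9 = 9×1 + 0  (stop)
So 123/19 = [6; 2, 9].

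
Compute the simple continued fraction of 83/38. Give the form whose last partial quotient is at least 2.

[2; 5, 2, 3]

83 = 2×38 + 7
38 = 5×7 + 3
7 = 2×3 + 1
3 = 3×1 + 0  (stop)
So 83/38 = [2; 5, 2, 3].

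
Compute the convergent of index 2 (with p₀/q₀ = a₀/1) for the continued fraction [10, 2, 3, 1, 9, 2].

Using pₖ = aₖpₖ₋₁ + pₖ₋₂, qₖ = aₖqₖ₋₁ + qₖ₋₂ (with p₋₁=1, p₋₂=0, q₋₁=0, q₋₂=1):
  k=0: a=10, p=10, q=1
  k=1: a=2, p=21, q=2
  k=2: a=3, p=73, q=7

73/7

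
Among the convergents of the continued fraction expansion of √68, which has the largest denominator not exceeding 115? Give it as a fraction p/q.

536/65

√68 = [8; 4, 16, …] (period length 2).
Convergents:
  p_0/q_0 = 8/1
  p_1/q_1 = 33/4
  p_2/q_2 = 536/65
  p_3/q_3 = 2177/264
q_2 = 65 ≤ 115 < 264 = q_3, so the answer is 536/65.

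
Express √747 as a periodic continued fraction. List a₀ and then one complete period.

[27; 3, 54]

a₀ = ⌊√747⌋ = 27.
With m₀=0, d₀=1 and mₖ₊₁ = dₖaₖ − mₖ, dₖ₊₁ = (n − mₖ₊₁²)/dₖ, aₖ₊₁ = ⌊(a₀+mₖ₊₁)/dₖ₊₁⌋:
  k=1: m=27, d=18, a=3
  k=2: m=27, d=1, a=54
d=1 and a=2a₀=54 at k=2, so the next step gives (m, d) = (27, 18) again — its k=1 value — and the period has length 2.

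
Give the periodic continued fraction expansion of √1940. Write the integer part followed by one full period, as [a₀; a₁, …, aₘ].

a₀ = ⌊√1940⌋ = 44.
With m₀=0, d₀=1 and mₖ₊₁ = dₖaₖ − mₖ, dₖ₊₁ = (n − mₖ₊₁²)/dₖ, aₖ₊₁ = ⌊(a₀+mₖ₊₁)/dₖ₊₁⌋:
  k=1: m=44, d=4, a=22
  k=2: m=44, d=1, a=88
d=1 and a=2a₀=88 at k=2, so the next step gives (m, d) = (44, 4) again — its k=1 value — and the period has length 2.

[44; 22, 88]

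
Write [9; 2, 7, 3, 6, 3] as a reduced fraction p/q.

8881/938

Using pₖ = aₖpₖ₋₁ + pₖ₋₂ and qₖ = aₖqₖ₋₁ + qₖ₋₂:
  k=0: a=9, p=9, q=1
  k=1: a=2, p=19, q=2
  k=2: a=7, p=142, q=15
  k=3: a=3, p=445, q=47
  k=4: a=6, p=2812, q=297
  k=5: a=3, p=8881, q=938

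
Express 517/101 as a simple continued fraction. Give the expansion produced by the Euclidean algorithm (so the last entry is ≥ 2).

[5; 8, 2, 2, 2]

517 = 5×101 + 12
101 = 8×12 + 5
12 = 2×5 + 2
5 = 2×2 + 1
2 = 2×1 + 0  (stop)
So 517/101 = [5; 8, 2, 2, 2].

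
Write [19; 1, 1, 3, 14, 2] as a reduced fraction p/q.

Using pₖ = aₖpₖ₋₁ + pₖ₋₂ and qₖ = aₖqₖ₋₁ + qₖ₋₂:
  k=0: a=19, p=19, q=1
  k=1: a=1, p=20, q=1
  k=2: a=1, p=39, q=2
  k=3: a=3, p=137, q=7
  k=4: a=14, p=1957, q=100
  k=5: a=2, p=4051, q=207

4051/207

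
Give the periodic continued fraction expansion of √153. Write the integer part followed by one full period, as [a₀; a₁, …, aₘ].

a₀ = ⌊√153⌋ = 12.

[12; 2, 1, 2, 2, 2, 1, 2, 24]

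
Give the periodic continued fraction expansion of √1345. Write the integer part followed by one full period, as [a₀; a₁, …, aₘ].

[36; 1, 2, 14, 2, 1, 72]

a₀ = ⌊√1345⌋ = 36.
With m₀=0, d₀=1 and mₖ₊₁ = dₖaₖ − mₖ, dₖ₊₁ = (n − mₖ₊₁²)/dₖ, aₖ₊₁ = ⌊(a₀+mₖ₊₁)/dₖ₊₁⌋:
  k=1: m=36, d=49, a=1
  k=2: m=13, d=24, a=2
  k=3: m=35, d=5, a=14
  k=4: m=35, d=24, a=2
  k=5: m=13, d=49, a=1
  k=6: m=36, d=1, a=72
d=1 and a=2a₀=72 at k=6, so the next step gives (m, d) = (36, 49) again — its k=1 value — and the period has length 6.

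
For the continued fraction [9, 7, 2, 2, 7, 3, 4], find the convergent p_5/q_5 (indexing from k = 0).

Using pₖ = aₖpₖ₋₁ + pₖ₋₂, qₖ = aₖqₖ₋₁ + qₖ₋₂ (with p₋₁=1, p₋₂=0, q₋₁=0, q₋₂=1):
  k=0: a=9, p=9, q=1
  k=1: a=7, p=64, q=7
  k=2: a=2, p=137, q=15
  k=3: a=2, p=338, q=37
  k=4: a=7, p=2503, q=274
  k=5: a=3, p=7847, q=859

7847/859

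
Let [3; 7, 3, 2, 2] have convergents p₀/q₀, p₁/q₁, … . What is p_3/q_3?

Using pₖ = aₖpₖ₋₁ + pₖ₋₂, qₖ = aₖqₖ₋₁ + qₖ₋₂ (with p₋₁=1, p₋₂=0, q₋₁=0, q₋₂=1):
  k=0: a=3, p=3, q=1
  k=1: a=7, p=22, q=7
  k=2: a=3, p=69, q=22
  k=3: a=2, p=160, q=51

160/51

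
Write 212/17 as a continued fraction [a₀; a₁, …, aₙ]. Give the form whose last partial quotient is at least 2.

[12; 2, 8]

212 = 12*17 + 8
17 = 2*8 + 1
8 = 8*1 + 0  (stop)
So 212/17 = [12; 2, 8].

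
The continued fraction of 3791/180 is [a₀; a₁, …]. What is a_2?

2

3791 = 21·180 + 11   →  a_0 = 21
180 = 16·11 + 4   →  a_1 = 16
11 = 2·4 + 3   →  a_2 = 2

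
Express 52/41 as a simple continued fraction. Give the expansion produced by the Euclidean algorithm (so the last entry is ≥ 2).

[1; 3, 1, 2, 1, 2]

52 = 1·41 + 11
41 = 3·11 + 8
11 = 1·8 + 3
8 = 2·3 + 2
3 = 1·2 + 1
2 = 2·1 + 0  (stop)
So 52/41 = [1; 3, 1, 2, 1, 2].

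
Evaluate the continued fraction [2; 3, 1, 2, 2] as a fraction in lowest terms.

59/26

Using pₖ = aₖpₖ₋₁ + pₖ₋₂ and qₖ = aₖqₖ₋₁ + qₖ₋₂:
  k=0: a=2, p=2, q=1
  k=1: a=3, p=7, q=3
  k=2: a=1, p=9, q=4
  k=3: a=2, p=25, q=11
  k=4: a=2, p=59, q=26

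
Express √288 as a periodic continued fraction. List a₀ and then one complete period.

[16; 1, 32]

a₀ = ⌊√288⌋ = 16.
With m₀=0, d₀=1 and mₖ₊₁ = dₖaₖ − mₖ, dₖ₊₁ = (n − mₖ₊₁²)/dₖ, aₖ₊₁ = ⌊(a₀+mₖ₊₁)/dₖ₊₁⌋:
  k=1: m=16, d=32, a=1
  k=2: m=16, d=1, a=32
d=1 and a=2a₀=32 at k=2, so the next step gives (m, d) = (16, 32) again — its k=1 value — and the period has length 2.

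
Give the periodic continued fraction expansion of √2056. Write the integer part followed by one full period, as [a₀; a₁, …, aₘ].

[45; 2, 1, 10, 1, 2, 90]

a₀ = ⌊√2056⌋ = 45.
With m₀=0, d₀=1 and mₖ₊₁ = dₖaₖ − mₖ, dₖ₊₁ = (n − mₖ₊₁²)/dₖ, aₖ₊₁ = ⌊(a₀+mₖ₊₁)/dₖ₊₁⌋:
  k=1: m=45, d=31, a=2
  k=2: m=17, d=57, a=1
  k=3: m=40, d=8, a=10
  k=4: m=40, d=57, a=1
  k=5: m=17, d=31, a=2
  k=6: m=45, d=1, a=90
d=1 and a=2a₀=90 at k=6, so the next step gives (m, d) = (45, 31) again — its k=1 value — and the period has length 6.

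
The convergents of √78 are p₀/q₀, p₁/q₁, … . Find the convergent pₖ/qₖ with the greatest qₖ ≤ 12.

√78 = [8; 1, 4, 1, 16, …] (period length 4).
Convergents:
  p_0/q_0 = 8/1
  p_1/q_1 = 9/1
  p_2/q_2 = 44/5
  p_3/q_3 = 53/6
  p_4/q_4 = 892/101
q_3 = 6 ≤ 12 < 101 = q_4, so the answer is 53/6.

53/6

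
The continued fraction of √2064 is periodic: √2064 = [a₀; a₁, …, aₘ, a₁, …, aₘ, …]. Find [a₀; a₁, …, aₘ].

a₀ = ⌊√2064⌋ = 45.

[45; 2, 3, 7, 3, 2, 90]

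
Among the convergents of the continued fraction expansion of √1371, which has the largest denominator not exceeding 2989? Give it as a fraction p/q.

101417/2739

√1371 = [37; 37, 74, …] (period length 2).
Convergents:
  p_0/q_0 = 37/1
  p_1/q_1 = 1370/37
  p_2/q_2 = 101417/2739
  p_3/q_3 = 3753799/101380
q_2 = 2739 ≤ 2989 < 101380 = q_3, so the answer is 101417/2739.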